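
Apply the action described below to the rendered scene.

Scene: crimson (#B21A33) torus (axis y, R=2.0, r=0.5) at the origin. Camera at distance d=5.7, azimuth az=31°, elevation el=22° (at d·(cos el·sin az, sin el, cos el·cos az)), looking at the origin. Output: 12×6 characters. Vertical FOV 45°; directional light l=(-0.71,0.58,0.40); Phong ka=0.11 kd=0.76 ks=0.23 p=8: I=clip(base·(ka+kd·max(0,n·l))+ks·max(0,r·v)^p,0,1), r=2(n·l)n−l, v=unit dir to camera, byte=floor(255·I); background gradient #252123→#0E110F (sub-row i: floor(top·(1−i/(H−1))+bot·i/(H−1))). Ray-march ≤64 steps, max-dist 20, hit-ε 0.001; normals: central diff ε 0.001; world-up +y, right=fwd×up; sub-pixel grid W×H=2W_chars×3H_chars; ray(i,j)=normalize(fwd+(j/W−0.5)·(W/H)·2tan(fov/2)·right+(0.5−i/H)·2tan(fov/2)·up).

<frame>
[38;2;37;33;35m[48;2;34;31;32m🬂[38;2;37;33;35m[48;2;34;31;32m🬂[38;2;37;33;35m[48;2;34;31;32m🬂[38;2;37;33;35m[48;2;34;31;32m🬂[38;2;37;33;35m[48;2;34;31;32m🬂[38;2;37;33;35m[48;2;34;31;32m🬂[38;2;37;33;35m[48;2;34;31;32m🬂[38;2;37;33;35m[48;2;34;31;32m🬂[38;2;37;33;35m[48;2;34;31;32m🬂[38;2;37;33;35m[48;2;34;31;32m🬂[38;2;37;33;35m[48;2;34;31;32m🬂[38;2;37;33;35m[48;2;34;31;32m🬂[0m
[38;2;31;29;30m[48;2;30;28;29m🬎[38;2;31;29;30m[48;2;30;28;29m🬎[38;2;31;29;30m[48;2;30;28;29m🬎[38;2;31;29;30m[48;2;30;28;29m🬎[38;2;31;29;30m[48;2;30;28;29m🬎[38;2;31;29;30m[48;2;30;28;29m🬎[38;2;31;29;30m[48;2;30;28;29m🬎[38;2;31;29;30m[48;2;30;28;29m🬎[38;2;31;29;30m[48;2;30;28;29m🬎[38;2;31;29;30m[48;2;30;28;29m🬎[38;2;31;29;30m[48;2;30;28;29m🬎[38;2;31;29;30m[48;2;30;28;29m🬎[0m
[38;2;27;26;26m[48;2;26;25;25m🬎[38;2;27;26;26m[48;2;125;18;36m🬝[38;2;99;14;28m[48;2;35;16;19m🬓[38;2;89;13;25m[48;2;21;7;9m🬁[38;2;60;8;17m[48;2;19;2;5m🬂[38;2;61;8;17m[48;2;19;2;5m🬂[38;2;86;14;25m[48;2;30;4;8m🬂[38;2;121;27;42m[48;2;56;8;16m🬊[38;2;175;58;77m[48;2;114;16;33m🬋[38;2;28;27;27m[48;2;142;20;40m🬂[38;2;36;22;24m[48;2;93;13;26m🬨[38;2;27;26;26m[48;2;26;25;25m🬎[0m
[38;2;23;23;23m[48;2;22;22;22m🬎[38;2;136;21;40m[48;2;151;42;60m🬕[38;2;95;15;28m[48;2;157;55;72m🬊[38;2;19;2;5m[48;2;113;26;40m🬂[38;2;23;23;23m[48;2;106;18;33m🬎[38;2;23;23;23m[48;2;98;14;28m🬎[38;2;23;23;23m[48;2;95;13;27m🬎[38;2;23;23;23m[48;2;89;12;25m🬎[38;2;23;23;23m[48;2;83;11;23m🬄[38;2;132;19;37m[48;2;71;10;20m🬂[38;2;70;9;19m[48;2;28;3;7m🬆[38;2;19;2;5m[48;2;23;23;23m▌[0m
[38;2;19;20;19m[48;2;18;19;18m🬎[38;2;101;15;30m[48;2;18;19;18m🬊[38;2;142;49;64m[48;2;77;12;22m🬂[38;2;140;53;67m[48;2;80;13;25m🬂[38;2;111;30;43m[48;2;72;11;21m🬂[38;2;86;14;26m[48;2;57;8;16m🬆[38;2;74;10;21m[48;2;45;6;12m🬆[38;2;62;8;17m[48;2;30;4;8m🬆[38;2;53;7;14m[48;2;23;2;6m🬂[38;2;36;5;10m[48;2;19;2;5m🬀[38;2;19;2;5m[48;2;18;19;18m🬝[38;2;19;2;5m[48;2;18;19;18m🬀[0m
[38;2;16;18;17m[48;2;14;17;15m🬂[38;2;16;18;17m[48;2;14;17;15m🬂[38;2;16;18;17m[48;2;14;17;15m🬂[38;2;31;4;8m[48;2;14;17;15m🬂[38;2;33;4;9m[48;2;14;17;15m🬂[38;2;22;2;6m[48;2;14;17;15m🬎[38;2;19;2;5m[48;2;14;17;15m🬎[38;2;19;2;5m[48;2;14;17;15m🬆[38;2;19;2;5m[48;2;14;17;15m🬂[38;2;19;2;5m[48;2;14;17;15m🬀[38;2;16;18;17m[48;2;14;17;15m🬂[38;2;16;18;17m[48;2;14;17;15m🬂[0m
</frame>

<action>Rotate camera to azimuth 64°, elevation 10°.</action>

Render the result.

<frame>
[38;2;37;33;35m[48;2;34;31;32m🬂[38;2;37;33;35m[48;2;34;31;32m🬂[38;2;37;33;35m[48;2;34;31;32m🬂[38;2;37;33;35m[48;2;34;31;32m🬂[38;2;37;33;35m[48;2;34;31;32m🬂[38;2;37;33;35m[48;2;34;31;32m🬂[38;2;37;33;35m[48;2;34;31;32m🬂[38;2;37;33;35m[48;2;34;31;32m🬂[38;2;37;33;35m[48;2;34;31;32m🬂[38;2;37;33;35m[48;2;34;31;32m🬂[38;2;37;33;35m[48;2;34;31;32m🬂[38;2;37;33;35m[48;2;34;31;32m🬂[0m
[38;2;31;29;30m[48;2;30;28;29m🬎[38;2;31;29;30m[48;2;30;28;29m🬎[38;2;31;29;30m[48;2;30;28;29m🬎[38;2;31;29;30m[48;2;30;28;29m🬎[38;2;31;29;30m[48;2;30;28;29m🬎[38;2;31;29;30m[48;2;30;28;29m🬎[38;2;31;29;30m[48;2;30;28;29m🬎[38;2;31;29;30m[48;2;30;28;29m🬎[38;2;31;29;30m[48;2;30;28;29m🬎[38;2;31;29;30m[48;2;30;28;29m🬎[38;2;31;29;30m[48;2;30;28;29m🬎[38;2;31;29;30m[48;2;30;28;29m🬎[0m
[38;2;27;26;26m[48;2;26;25;25m🬎[38;2;27;26;26m[48;2;128;39;54m🬝[38;2;27;26;26m[48;2;110;30;43m🬆[38;2;40;18;22m[48;2;103;21;34m🬎[38;2;27;26;26m[48;2;24;3;7m🬒[38;2;28;27;27m[48;2;23;2;6m🬂[38;2;38;18;21m[48;2;19;2;5m🬎[38;2;90;26;36m[48;2;30;15;18m🬋[38;2;108;22;36m[48;2;27;26;26m🬩[38;2;41;21;24m[48;2;100;14;28m🬡[38;2;27;26;26m[48;2;45;6;12m🬎[38;2;27;26;26m[48;2;26;25;25m🬎[0m
[38;2;23;23;23m[48;2;22;22;22m🬎[38;2;115;43;55m[48;2;47;10;16m🬂[38;2;119;58;68m[48;2;35;7;12m🬂[38;2;96;41;50m[48;2;27;4;8m🬂[38;2;73;23;32m[48;2;22;2;6m🬂[38;2;56;12;19m[48;2;19;2;5m🬂[38;2;45;7;13m[48;2;19;2;5m🬂[38;2;35;4;10m[48;2;19;2;5m🬂[38;2;28;4;8m[48;2;19;2;5m🬀[38;2;19;2;5m[48;2;19;2;5m [38;2;19;2;5m[48;2;19;2;5m [38;2;19;2;5m[48;2;23;23;23m▌[0m
[38;2;19;20;19m[48;2;18;19;18m🬎[38;2;18;19;18m[48;2;19;2;5m🬺[38;2;19;2;5m[48;2;18;19;18m🬊[38;2;19;2;5m[48;2;18;19;18m🬎[38;2;19;2;5m[48;2;18;19;18m🬎[38;2;19;2;5m[48;2;18;19;18m🬬[38;2;19;2;5m[48;2;19;2;5m [38;2;19;2;5m[48;2;18;19;18m🬎[38;2;19;2;5m[48;2;18;19;18m🬎[38;2;19;2;5m[48;2;18;19;18m🬎[38;2;19;2;5m[48;2;18;19;18m🬂[38;2;19;20;19m[48;2;18;19;18m🬎[0m
[38;2;16;18;17m[48;2;14;17;15m🬂[38;2;16;18;17m[48;2;14;17;15m🬂[38;2;16;18;17m[48;2;14;17;15m🬂[38;2;16;18;17m[48;2;14;17;15m🬂[38;2;16;18;17m[48;2;14;17;15m🬂[38;2;16;18;17m[48;2;14;17;15m🬂[38;2;16;18;17m[48;2;14;17;15m🬂[38;2;16;18;17m[48;2;14;17;15m🬂[38;2;16;18;17m[48;2;14;17;15m🬂[38;2;16;18;17m[48;2;14;17;15m🬂[38;2;16;18;17m[48;2;14;17;15m🬂[38;2;16;18;17m[48;2;14;17;15m🬂[0m
</frame>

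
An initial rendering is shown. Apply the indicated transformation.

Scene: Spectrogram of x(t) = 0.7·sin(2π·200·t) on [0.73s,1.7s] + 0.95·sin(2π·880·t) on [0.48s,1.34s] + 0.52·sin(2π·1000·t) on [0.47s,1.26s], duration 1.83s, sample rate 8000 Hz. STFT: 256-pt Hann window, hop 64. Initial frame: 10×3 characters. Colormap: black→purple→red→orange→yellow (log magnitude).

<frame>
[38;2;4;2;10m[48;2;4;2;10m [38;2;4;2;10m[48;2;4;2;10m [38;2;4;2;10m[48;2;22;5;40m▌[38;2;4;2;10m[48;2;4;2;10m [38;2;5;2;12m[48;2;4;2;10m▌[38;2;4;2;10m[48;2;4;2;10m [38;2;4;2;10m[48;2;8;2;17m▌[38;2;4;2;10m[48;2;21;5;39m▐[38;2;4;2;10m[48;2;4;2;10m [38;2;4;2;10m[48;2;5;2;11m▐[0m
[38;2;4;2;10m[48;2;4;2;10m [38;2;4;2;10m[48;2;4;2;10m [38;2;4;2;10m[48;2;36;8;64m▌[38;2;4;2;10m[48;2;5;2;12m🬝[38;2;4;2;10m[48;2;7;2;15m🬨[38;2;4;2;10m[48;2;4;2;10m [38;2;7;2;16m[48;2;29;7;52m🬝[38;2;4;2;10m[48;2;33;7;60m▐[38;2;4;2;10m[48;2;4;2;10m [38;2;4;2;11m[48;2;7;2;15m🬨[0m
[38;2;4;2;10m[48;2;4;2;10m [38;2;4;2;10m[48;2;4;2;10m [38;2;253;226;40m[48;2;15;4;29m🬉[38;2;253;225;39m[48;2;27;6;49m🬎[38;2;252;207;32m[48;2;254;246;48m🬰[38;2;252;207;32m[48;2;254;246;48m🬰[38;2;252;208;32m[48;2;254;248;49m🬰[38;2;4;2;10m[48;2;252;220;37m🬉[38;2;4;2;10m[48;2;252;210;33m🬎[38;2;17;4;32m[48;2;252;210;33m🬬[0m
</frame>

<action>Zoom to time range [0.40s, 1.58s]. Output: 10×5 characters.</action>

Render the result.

<frame>
[38;2;7;2;15m[48;2;21;5;38m▌[38;2;4;2;10m[48;2;4;2;10m [38;2;4;2;10m[48;2;5;2;12m▌[38;2;4;2;10m[48;2;4;2;10m [38;2;4;2;10m[48;2;4;2;10m [38;2;4;2;10m[48;2;4;2;10m [38;2;4;2;10m[48;2;4;2;10m [38;2;4;2;11m[48;2;8;2;16m▐[38;2;4;2;10m[48;2;20;5;38m▐[38;2;4;2;10m[48;2;4;2;10m [0m
[38;2;8;2;17m[48;2;23;5;43m▌[38;2;4;2;10m[48;2;4;2;10m [38;2;4;2;10m[48;2;5;2;12m▌[38;2;4;2;10m[48;2;4;2;10m [38;2;4;2;10m[48;2;4;2;10m [38;2;4;2;10m[48;2;4;2;10m [38;2;4;2;10m[48;2;4;2;10m [38;2;4;2;11m[48;2;9;3;19m▐[38;2;4;2;10m[48;2;23;5;42m▐[38;2;4;2;10m[48;2;4;2;10m [0m
[38;2;12;3;24m[48;2;32;7;57m▌[38;2;4;2;10m[48;2;4;2;10m [38;2;4;2;10m[48;2;6;2;14m▌[38;2;4;2;10m[48;2;4;2;10m [38;2;4;2;10m[48;2;4;2;10m [38;2;4;2;10m[48;2;4;2;10m [38;2;4;2;10m[48;2;4;2;10m [38;2;5;2;13m[48;2;14;4;28m▐[38;2;4;2;10m[48;2;30;7;54m▐[38;2;4;2;10m[48;2;4;2;10m [0m
[38;2;89;22;77m[48;2;254;246;48m🬝[38;2;5;2;11m[48;2;254;246;48m🬎[38;2;6;2;15m[48;2;254;246;48m🬎[38;2;5;2;11m[48;2;254;246;48m🬎[38;2;4;2;11m[48;2;254;246;48m🬎[38;2;4;2;11m[48;2;254;246;48m🬎[38;2;4;2;11m[48;2;254;246;48m🬎[38;2;41;10;47m[48;2;254;248;49m🬎[38;2;29;7;38m[48;2;254;245;48m🬬[38;2;4;2;10m[48;2;4;2;10m [0m
[38;2;172;44;81m[48;2;35;8;62m🬁[38;2;16;4;30m[48;2;4;2;10m🬂[38;2;42;11;35m[48;2;252;210;33m🬝[38;2;25;6;45m[48;2;252;210;33m🬎[38;2;25;6;45m[48;2;252;210;33m🬎[38;2;25;6;45m[48;2;252;210;33m🬎[38;2;25;6;45m[48;2;252;210;33m🬎[38;2;36;8;64m[48;2;252;210;33m🬎[38;2;62;15;55m[48;2;252;210;33m🬎[38;2;19;5;35m[48;2;252;210;33m🬎[0m
</frame>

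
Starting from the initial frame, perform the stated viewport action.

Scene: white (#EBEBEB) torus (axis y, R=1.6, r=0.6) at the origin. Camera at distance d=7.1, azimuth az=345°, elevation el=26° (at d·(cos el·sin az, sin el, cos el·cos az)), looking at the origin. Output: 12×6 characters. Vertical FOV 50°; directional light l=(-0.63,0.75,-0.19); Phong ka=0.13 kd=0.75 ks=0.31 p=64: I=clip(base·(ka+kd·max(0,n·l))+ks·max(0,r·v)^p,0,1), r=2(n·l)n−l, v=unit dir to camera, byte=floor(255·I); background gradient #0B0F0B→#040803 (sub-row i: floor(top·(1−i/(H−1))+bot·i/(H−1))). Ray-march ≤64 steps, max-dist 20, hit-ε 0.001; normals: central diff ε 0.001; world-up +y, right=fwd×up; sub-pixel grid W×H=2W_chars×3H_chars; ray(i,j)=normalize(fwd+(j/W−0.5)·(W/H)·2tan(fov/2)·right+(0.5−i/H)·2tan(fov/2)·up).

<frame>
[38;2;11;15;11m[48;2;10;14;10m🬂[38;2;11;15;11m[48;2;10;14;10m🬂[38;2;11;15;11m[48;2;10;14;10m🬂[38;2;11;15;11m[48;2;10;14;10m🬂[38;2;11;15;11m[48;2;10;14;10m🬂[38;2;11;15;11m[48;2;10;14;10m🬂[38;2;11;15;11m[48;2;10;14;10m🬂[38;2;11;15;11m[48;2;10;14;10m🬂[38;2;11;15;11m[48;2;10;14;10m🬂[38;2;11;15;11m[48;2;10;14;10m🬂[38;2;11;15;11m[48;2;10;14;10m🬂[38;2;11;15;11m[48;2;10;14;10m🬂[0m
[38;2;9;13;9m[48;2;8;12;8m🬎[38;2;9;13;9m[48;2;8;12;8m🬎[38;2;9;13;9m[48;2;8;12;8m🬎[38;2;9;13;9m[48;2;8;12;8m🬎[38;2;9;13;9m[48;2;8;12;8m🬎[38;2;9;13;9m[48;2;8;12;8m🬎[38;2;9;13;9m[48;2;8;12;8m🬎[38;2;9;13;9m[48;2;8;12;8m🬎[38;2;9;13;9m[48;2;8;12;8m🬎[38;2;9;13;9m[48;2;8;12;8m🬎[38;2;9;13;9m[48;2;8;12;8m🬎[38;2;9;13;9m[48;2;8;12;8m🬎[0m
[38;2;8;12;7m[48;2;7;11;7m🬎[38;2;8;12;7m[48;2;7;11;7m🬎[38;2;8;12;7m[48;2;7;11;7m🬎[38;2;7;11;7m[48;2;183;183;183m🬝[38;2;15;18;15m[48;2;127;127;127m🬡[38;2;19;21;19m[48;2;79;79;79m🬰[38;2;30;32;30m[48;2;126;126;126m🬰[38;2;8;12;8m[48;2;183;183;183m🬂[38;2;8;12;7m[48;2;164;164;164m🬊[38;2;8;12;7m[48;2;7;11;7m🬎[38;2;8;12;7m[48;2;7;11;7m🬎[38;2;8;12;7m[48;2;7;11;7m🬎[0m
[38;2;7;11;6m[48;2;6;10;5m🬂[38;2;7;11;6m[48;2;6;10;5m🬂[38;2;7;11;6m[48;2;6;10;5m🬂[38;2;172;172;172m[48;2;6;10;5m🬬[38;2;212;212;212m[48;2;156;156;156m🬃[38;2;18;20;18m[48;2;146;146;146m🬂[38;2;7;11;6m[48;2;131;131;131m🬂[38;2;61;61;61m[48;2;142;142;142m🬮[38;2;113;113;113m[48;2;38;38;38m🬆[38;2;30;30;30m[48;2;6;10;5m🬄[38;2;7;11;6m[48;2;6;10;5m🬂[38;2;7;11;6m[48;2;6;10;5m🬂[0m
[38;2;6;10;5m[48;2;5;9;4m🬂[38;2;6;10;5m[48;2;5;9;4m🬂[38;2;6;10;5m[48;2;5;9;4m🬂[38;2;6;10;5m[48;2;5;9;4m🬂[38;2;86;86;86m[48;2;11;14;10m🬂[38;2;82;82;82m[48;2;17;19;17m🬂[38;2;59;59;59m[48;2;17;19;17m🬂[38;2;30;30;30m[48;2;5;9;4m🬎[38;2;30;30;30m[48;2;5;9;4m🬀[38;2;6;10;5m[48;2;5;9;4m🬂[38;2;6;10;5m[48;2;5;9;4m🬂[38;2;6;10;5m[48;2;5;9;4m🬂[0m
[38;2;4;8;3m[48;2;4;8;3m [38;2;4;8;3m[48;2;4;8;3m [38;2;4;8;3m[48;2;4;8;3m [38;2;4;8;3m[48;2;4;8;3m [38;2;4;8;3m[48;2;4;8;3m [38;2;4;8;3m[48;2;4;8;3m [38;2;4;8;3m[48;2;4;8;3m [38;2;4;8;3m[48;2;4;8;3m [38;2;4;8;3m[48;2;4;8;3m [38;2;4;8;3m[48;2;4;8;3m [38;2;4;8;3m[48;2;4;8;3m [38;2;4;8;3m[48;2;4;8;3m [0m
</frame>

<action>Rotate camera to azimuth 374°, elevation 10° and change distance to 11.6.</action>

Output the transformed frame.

<frame>
[38;2;11;15;11m[48;2;10;14;10m🬂[38;2;11;15;11m[48;2;10;14;10m🬂[38;2;11;15;11m[48;2;10;14;10m🬂[38;2;11;15;11m[48;2;10;14;10m🬂[38;2;11;15;11m[48;2;10;14;10m🬂[38;2;11;15;11m[48;2;10;14;10m🬂[38;2;11;15;11m[48;2;10;14;10m🬂[38;2;11;15;11m[48;2;10;14;10m🬂[38;2;11;15;11m[48;2;10;14;10m🬂[38;2;11;15;11m[48;2;10;14;10m🬂[38;2;11;15;11m[48;2;10;14;10m🬂[38;2;11;15;11m[48;2;10;14;10m🬂[0m
[38;2;9;13;9m[48;2;8;12;8m🬎[38;2;9;13;9m[48;2;8;12;8m🬎[38;2;9;13;9m[48;2;8;12;8m🬎[38;2;9;13;9m[48;2;8;12;8m🬎[38;2;9;13;9m[48;2;8;12;8m🬎[38;2;9;13;9m[48;2;8;12;8m🬎[38;2;9;13;9m[48;2;8;12;8m🬎[38;2;9;13;9m[48;2;8;12;8m🬎[38;2;9;13;9m[48;2;8;12;8m🬎[38;2;9;13;9m[48;2;8;12;8m🬎[38;2;9;13;9m[48;2;8;12;8m🬎[38;2;9;13;9m[48;2;8;12;8m🬎[0m
[38;2;8;12;7m[48;2;7;11;7m🬎[38;2;8;12;7m[48;2;7;11;7m🬎[38;2;8;12;7m[48;2;7;11;7m🬎[38;2;8;12;7m[48;2;7;11;7m🬎[38;2;8;12;7m[48;2;7;11;7m🬎[38;2;8;12;7m[48;2;86;86;86m🬎[38;2;8;12;7m[48;2;119;119;119m🬎[38;2;179;179;179m[48;2;7;11;7m🬏[38;2;8;12;7m[48;2;7;11;7m🬎[38;2;8;12;7m[48;2;7;11;7m🬎[38;2;8;12;7m[48;2;7;11;7m🬎[38;2;8;12;7m[48;2;7;11;7m🬎[0m
[38;2;7;11;6m[48;2;6;10;5m🬂[38;2;7;11;6m[48;2;6;10;5m🬂[38;2;7;11;6m[48;2;6;10;5m🬂[38;2;7;11;6m[48;2;6;10;5m🬂[38;2;116;116;116m[48;2;11;14;10m🬁[38;2;89;89;89m[48;2;18;20;17m🬂[38;2;53;53;53m[48;2;18;20;17m🬂[38;2;30;30;30m[48;2;6;10;5m🬎[38;2;7;11;6m[48;2;6;10;5m🬂[38;2;7;11;6m[48;2;6;10;5m🬂[38;2;7;11;6m[48;2;6;10;5m🬂[38;2;7;11;6m[48;2;6;10;5m🬂[0m
[38;2;6;10;5m[48;2;5;9;4m🬂[38;2;6;10;5m[48;2;5;9;4m🬂[38;2;6;10;5m[48;2;5;9;4m🬂[38;2;6;10;5m[48;2;5;9;4m🬂[38;2;6;10;5m[48;2;5;9;4m🬂[38;2;6;10;5m[48;2;5;9;4m🬂[38;2;6;10;5m[48;2;5;9;4m🬂[38;2;6;10;5m[48;2;5;9;4m🬂[38;2;6;10;5m[48;2;5;9;4m🬂[38;2;6;10;5m[48;2;5;9;4m🬂[38;2;6;10;5m[48;2;5;9;4m🬂[38;2;6;10;5m[48;2;5;9;4m🬂[0m
[38;2;4;8;3m[48;2;4;8;3m [38;2;4;8;3m[48;2;4;8;3m [38;2;4;8;3m[48;2;4;8;3m [38;2;4;8;3m[48;2;4;8;3m [38;2;4;8;3m[48;2;4;8;3m [38;2;4;8;3m[48;2;4;8;3m [38;2;4;8;3m[48;2;4;8;3m [38;2;4;8;3m[48;2;4;8;3m [38;2;4;8;3m[48;2;4;8;3m [38;2;4;8;3m[48;2;4;8;3m [38;2;4;8;3m[48;2;4;8;3m [38;2;4;8;3m[48;2;4;8;3m [0m
</frame>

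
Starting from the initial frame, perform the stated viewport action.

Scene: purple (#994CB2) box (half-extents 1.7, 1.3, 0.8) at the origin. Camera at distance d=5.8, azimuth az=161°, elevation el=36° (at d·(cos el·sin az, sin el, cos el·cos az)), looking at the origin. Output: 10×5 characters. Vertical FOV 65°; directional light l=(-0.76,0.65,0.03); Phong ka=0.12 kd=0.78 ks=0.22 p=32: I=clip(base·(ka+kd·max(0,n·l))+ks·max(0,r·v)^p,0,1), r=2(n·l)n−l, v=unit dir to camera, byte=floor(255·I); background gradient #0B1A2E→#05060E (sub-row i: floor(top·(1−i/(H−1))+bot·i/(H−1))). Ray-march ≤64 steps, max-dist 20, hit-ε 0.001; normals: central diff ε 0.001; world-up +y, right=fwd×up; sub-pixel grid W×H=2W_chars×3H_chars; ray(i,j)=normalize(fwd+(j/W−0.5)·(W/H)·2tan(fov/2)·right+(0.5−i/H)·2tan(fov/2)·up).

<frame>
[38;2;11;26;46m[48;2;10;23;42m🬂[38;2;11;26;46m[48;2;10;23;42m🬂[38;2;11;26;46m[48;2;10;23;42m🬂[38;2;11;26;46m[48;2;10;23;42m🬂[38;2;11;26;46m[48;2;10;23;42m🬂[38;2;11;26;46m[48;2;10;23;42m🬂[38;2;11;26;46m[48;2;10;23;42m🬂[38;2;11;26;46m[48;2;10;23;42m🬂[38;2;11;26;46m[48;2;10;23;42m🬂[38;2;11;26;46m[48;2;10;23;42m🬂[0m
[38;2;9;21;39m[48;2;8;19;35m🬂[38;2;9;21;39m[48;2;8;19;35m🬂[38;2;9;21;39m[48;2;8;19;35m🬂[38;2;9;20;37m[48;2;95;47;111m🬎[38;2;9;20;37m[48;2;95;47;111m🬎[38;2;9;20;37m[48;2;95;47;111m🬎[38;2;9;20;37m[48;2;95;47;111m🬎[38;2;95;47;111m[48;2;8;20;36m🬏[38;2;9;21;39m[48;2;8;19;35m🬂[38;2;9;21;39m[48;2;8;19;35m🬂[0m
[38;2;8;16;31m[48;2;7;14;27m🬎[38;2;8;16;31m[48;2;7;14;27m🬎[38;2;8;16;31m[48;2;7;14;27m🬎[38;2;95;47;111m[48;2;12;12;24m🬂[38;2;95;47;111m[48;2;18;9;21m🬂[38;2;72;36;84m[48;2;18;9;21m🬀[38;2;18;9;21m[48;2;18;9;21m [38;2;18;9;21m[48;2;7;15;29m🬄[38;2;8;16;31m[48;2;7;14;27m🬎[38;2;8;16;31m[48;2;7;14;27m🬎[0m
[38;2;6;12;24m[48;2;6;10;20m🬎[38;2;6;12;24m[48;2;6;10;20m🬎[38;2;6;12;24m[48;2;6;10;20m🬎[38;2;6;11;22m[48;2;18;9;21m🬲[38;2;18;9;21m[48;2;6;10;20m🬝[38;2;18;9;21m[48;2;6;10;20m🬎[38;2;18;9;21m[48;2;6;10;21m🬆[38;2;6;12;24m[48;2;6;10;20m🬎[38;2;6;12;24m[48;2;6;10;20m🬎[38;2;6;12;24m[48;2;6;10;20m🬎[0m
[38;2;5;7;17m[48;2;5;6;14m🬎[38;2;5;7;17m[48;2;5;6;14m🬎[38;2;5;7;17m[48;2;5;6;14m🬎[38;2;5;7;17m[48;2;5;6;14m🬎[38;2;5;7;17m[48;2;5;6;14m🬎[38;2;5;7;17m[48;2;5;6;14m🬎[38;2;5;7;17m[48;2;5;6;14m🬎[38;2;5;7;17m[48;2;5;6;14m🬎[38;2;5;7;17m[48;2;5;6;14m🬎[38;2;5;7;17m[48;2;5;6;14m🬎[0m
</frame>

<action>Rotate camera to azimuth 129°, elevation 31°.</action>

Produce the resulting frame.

<frame>
[38;2;11;26;46m[48;2;10;23;42m🬂[38;2;11;26;46m[48;2;10;23;42m🬂[38;2;11;26;46m[48;2;10;23;42m🬂[38;2;11;26;46m[48;2;10;23;42m🬂[38;2;11;26;46m[48;2;10;23;42m🬂[38;2;11;26;46m[48;2;10;23;42m🬂[38;2;11;26;46m[48;2;10;23;42m🬂[38;2;11;26;46m[48;2;10;23;42m🬂[38;2;11;26;46m[48;2;10;23;42m🬂[38;2;11;26;46m[48;2;10;23;42m🬂[0m
[38;2;9;21;39m[48;2;8;19;35m🬂[38;2;9;21;39m[48;2;8;19;35m🬂[38;2;9;21;39m[48;2;8;19;35m🬂[38;2;9;21;39m[48;2;8;19;35m🬂[38;2;9;20;37m[48;2;95;47;111m🬎[38;2;9;20;38m[48;2;95;47;111m🬆[38;2;96;47;111m[48;2;10;18;34m🬏[38;2;9;21;39m[48;2;8;19;35m🬂[38;2;9;21;39m[48;2;8;19;35m🬂[38;2;9;21;39m[48;2;8;19;35m🬂[0m
[38;2;8;16;31m[48;2;7;14;27m🬎[38;2;8;16;31m[48;2;7;14;27m🬎[38;2;8;16;31m[48;2;7;14;27m🬎[38;2;18;9;21m[48;2;95;47;111m🬺[38;2;95;47;111m[48;2;18;9;21m🬂[38;2;96;47;111m[48;2;18;9;21m🬀[38;2;18;9;21m[48;2;7;14;27m🬝[38;2;8;16;31m[48;2;7;14;27m🬎[38;2;8;16;31m[48;2;7;14;27m🬎[38;2;8;16;31m[48;2;7;14;27m🬎[0m
[38;2;6;12;24m[48;2;6;10;20m🬎[38;2;6;12;24m[48;2;6;10;20m🬎[38;2;6;12;24m[48;2;6;10;20m🬎[38;2;6;11;22m[48;2;18;9;21m🬲[38;2;18;9;21m[48;2;18;9;21m [38;2;18;9;21m[48;2;6;10;20m🬝[38;2;18;9;21m[48;2;6;11;22m🬀[38;2;6;12;24m[48;2;6;10;20m🬎[38;2;6;12;24m[48;2;6;10;20m🬎[38;2;6;12;24m[48;2;6;10;20m🬎[0m
[38;2;5;7;17m[48;2;5;6;14m🬎[38;2;5;7;17m[48;2;5;6;14m🬎[38;2;5;7;17m[48;2;5;6;14m🬎[38;2;5;7;17m[48;2;5;6;14m🬎[38;2;18;9;21m[48;2;5;6;15m🬁[38;2;5;7;17m[48;2;5;6;14m🬎[38;2;5;7;17m[48;2;5;6;14m🬎[38;2;5;7;17m[48;2;5;6;14m🬎[38;2;5;7;17m[48;2;5;6;14m🬎[38;2;5;7;17m[48;2;5;6;14m🬎[0m
</frame>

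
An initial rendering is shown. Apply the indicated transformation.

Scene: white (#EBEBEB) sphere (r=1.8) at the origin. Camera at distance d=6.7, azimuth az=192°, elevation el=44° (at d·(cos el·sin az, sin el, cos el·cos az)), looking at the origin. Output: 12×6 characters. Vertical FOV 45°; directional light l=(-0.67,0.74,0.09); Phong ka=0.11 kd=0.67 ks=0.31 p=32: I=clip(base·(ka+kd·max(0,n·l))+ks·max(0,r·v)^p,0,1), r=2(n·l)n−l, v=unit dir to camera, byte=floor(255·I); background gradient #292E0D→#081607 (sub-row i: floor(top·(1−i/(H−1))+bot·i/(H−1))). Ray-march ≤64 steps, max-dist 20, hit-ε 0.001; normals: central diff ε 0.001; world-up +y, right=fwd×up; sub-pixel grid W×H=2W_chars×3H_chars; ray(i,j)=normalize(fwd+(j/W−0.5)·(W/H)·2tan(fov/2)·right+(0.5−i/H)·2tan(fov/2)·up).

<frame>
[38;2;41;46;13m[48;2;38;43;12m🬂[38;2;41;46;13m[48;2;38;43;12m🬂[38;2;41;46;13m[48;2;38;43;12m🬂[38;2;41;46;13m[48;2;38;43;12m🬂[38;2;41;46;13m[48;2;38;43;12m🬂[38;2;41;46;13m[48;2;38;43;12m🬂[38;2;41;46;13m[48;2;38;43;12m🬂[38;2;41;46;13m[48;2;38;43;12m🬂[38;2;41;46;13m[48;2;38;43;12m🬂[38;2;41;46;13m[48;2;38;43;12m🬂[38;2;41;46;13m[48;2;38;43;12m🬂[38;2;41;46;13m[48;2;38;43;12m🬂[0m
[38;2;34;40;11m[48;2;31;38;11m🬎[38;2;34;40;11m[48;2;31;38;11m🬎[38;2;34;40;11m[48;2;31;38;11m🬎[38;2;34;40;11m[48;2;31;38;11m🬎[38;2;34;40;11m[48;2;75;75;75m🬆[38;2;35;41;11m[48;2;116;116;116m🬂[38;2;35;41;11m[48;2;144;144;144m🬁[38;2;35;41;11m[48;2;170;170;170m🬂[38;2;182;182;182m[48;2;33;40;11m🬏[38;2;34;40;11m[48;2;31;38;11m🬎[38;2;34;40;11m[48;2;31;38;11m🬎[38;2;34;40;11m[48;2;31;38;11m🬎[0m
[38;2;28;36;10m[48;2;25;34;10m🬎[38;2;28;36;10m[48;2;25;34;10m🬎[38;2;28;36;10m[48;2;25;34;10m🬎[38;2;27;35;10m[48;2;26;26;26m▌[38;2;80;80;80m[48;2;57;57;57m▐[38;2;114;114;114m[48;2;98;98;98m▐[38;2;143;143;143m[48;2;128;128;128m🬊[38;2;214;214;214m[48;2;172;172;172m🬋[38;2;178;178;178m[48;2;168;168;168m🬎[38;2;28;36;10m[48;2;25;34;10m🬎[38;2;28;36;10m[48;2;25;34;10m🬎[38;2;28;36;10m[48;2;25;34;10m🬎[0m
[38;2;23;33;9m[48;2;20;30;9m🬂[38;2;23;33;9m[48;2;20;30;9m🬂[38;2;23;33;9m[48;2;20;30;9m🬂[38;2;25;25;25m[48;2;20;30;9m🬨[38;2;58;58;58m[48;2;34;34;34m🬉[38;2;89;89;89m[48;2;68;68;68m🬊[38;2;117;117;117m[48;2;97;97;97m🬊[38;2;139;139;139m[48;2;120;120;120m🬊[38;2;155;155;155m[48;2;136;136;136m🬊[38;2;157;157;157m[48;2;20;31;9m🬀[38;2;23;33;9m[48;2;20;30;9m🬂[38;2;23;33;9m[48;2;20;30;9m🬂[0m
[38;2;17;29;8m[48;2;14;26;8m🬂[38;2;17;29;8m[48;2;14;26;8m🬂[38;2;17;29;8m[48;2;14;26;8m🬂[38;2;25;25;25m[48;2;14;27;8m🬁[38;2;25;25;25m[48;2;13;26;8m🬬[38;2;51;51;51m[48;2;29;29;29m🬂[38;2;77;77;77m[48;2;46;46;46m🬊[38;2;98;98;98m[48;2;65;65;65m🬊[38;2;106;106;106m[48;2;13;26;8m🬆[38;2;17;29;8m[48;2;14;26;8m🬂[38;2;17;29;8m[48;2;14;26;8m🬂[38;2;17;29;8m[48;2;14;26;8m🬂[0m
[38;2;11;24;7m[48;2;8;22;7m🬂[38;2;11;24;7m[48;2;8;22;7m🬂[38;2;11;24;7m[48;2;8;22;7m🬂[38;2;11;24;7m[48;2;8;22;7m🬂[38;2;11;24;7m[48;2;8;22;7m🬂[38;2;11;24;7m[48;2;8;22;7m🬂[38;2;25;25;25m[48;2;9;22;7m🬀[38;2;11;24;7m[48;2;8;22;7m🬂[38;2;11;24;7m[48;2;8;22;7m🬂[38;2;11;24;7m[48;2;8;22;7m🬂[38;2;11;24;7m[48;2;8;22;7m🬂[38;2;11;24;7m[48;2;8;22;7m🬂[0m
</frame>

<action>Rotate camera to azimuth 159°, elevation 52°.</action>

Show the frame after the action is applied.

<frame>
[38;2;41;46;13m[48;2;38;43;12m🬂[38;2;41;46;13m[48;2;38;43;12m🬂[38;2;41;46;13m[48;2;38;43;12m🬂[38;2;41;46;13m[48;2;38;43;12m🬂[38;2;41;46;13m[48;2;38;43;12m🬂[38;2;41;46;13m[48;2;38;43;12m🬂[38;2;41;46;13m[48;2;38;43;12m🬂[38;2;41;46;13m[48;2;38;43;12m🬂[38;2;41;46;13m[48;2;38;43;12m🬂[38;2;41;46;13m[48;2;38;43;12m🬂[38;2;41;46;13m[48;2;38;43;12m🬂[38;2;41;46;13m[48;2;38;43;12m🬂[0m
[38;2;34;40;11m[48;2;31;38;11m🬎[38;2;34;40;11m[48;2;31;38;11m🬎[38;2;34;40;11m[48;2;31;38;11m🬎[38;2;34;40;11m[48;2;31;38;11m🬎[38;2;34;40;11m[48;2;86;86;86m🬆[38;2;35;41;11m[48;2;120;120;120m🬂[38;2;35;41;11m[48;2;148;148;148m🬁[38;2;35;41;11m[48;2;171;171;171m🬂[38;2;179;179;179m[48;2;33;40;11m🬏[38;2;34;40;11m[48;2;31;38;11m🬎[38;2;34;40;11m[48;2;31;38;11m🬎[38;2;34;40;11m[48;2;31;38;11m🬎[0m
[38;2;28;36;10m[48;2;25;34;10m🬎[38;2;28;36;10m[48;2;25;34;10m🬎[38;2;28;36;10m[48;2;25;34;10m🬎[38;2;33;33;33m[48;2;26;33;13m🬉[38;2;72;72;72m[48;2;51;51;51m🬊[38;2;103;103;103m[48;2;82;82;82m🬊[38;2;130;130;130m[48;2;107;107;107m🬊[38;2;194;194;194m[48;2;134;134;134m🬊[38;2;168;168;168m[48;2;147;147;147m🬊[38;2;28;36;10m[48;2;25;34;10m🬎[38;2;28;36;10m[48;2;25;34;10m🬎[38;2;28;36;10m[48;2;25;34;10m🬎[0m
[38;2;23;33;9m[48;2;20;30;9m🬂[38;2;23;33;9m[48;2;20;30;9m🬂[38;2;23;33;9m[48;2;20;30;9m🬂[38;2;25;25;25m[48;2;20;30;9m🬨[38;2;45;45;45m[48;2;26;26;26m🬁[38;2;64;64;64m[48;2;39;39;39m🬊[38;2;88;88;88m[48;2;64;64;64m🬊[38;2;108;108;108m[48;2;85;85;85m🬊[38;2;125;125;125m[48;2;101;101;101m🬊[38;2;135;135;135m[48;2;20;31;9m🬀[38;2;23;33;9m[48;2;20;30;9m🬂[38;2;23;33;9m[48;2;20;30;9m🬂[0m
[38;2;17;29;8m[48;2;14;26;8m🬂[38;2;17;29;8m[48;2;14;26;8m🬂[38;2;17;29;8m[48;2;14;26;8m🬂[38;2;25;25;25m[48;2;14;27;8m🬁[38;2;25;25;25m[48;2;13;26;8m🬬[38;2;25;25;25m[48;2;25;25;25m [38;2;43;43;43m[48;2;26;26;26m🬂[38;2;63;63;63m[48;2;33;33;33m🬂[38;2;66;66;66m[48;2;13;26;8m🬆[38;2;17;29;8m[48;2;14;26;8m🬂[38;2;17;29;8m[48;2;14;26;8m🬂[38;2;17;29;8m[48;2;14;26;8m🬂[0m
[38;2;11;24;7m[48;2;8;22;7m🬂[38;2;11;24;7m[48;2;8;22;7m🬂[38;2;11;24;7m[48;2;8;22;7m🬂[38;2;11;24;7m[48;2;8;22;7m🬂[38;2;11;24;7m[48;2;8;22;7m🬂[38;2;11;24;7m[48;2;8;22;7m🬂[38;2;25;25;25m[48;2;9;22;7m🬀[38;2;11;24;7m[48;2;8;22;7m🬂[38;2;11;24;7m[48;2;8;22;7m🬂[38;2;11;24;7m[48;2;8;22;7m🬂[38;2;11;24;7m[48;2;8;22;7m🬂[38;2;11;24;7m[48;2;8;22;7m🬂[0m
</frame>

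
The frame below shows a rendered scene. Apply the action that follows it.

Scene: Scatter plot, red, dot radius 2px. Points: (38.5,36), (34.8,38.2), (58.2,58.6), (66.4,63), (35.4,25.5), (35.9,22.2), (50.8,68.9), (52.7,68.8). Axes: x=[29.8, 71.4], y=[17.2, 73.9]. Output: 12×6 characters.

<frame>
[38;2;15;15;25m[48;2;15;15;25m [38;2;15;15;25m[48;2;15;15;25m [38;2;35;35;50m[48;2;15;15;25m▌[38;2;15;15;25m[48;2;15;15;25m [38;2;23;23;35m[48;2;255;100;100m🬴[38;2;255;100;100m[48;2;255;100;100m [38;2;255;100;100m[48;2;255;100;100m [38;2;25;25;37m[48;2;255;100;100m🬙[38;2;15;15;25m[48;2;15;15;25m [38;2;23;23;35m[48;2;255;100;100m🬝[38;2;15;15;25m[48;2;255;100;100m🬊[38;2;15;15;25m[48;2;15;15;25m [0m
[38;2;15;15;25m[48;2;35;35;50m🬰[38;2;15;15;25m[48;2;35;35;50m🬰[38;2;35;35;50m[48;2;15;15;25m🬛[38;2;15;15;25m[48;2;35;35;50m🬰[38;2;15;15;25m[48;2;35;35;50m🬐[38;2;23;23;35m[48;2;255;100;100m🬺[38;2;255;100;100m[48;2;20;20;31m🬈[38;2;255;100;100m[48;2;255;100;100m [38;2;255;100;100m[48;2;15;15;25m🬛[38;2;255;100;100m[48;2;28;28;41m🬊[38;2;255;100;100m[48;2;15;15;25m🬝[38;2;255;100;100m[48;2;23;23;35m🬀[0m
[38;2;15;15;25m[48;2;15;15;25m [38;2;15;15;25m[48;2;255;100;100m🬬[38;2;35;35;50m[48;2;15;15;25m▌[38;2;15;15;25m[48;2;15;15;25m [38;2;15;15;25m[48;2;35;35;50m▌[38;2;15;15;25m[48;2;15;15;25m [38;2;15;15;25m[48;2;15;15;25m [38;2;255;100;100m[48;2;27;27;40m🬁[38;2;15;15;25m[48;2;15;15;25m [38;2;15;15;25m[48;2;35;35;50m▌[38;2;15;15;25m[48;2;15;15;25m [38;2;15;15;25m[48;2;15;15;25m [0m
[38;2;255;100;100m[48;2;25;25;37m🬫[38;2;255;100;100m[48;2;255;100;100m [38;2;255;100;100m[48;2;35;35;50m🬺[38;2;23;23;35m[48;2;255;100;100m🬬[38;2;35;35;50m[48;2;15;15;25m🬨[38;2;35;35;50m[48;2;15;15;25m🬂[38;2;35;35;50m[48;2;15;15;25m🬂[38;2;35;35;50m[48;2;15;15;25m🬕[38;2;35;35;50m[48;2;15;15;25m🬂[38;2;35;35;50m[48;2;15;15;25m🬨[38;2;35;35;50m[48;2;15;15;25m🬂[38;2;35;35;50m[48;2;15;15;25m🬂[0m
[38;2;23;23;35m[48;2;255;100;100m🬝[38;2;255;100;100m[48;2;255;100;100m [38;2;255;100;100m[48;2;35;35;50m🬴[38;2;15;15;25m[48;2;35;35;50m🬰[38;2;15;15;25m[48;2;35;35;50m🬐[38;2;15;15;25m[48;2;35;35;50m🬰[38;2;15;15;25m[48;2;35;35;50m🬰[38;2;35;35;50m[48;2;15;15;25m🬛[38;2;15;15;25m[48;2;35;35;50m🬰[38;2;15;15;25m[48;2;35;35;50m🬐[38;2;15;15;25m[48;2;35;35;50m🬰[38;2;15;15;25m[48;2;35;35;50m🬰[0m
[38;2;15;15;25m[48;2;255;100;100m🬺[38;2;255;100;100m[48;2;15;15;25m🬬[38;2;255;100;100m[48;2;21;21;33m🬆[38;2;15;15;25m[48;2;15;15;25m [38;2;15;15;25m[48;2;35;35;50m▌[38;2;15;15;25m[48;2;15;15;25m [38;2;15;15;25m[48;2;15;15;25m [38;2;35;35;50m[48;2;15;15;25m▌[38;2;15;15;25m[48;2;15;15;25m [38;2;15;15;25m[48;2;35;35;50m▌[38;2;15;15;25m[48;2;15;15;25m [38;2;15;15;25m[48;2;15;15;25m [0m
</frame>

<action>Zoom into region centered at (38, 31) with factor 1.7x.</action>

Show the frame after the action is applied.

<frame>
[38;2;15;15;25m[48;2;15;15;25m [38;2;15;15;25m[48;2;15;15;25m [38;2;35;35;50m[48;2;15;15;25m▌[38;2;15;15;25m[48;2;15;15;25m [38;2;27;27;40m[48;2;255;100;100m🬬[38;2;15;15;25m[48;2;15;15;25m [38;2;15;15;25m[48;2;15;15;25m [38;2;35;35;50m[48;2;15;15;25m▌[38;2;15;15;25m[48;2;15;15;25m [38;2;15;15;25m[48;2;35;35;50m▌[38;2;15;15;25m[48;2;15;15;25m [38;2;15;15;25m[48;2;15;15;25m [0m
[38;2;15;15;25m[48;2;35;35;50m🬰[38;2;15;15;25m[48;2;35;35;50m🬰[38;2;35;35;50m[48;2;15;15;25m🬛[38;2;15;15;25m[48;2;255;100;100m🬐[38;2;255;100;100m[48;2;255;100;100m [38;2;15;15;25m[48;2;255;100;100m🬀[38;2;21;21;33m[48;2;255;100;100m🬊[38;2;35;35;50m[48;2;15;15;25m🬛[38;2;15;15;25m[48;2;35;35;50m🬰[38;2;15;15;25m[48;2;35;35;50m🬐[38;2;15;15;25m[48;2;35;35;50m🬰[38;2;15;15;25m[48;2;35;35;50m🬰[0m
[38;2;15;15;25m[48;2;15;15;25m [38;2;15;15;25m[48;2;15;15;25m [38;2;35;35;50m[48;2;15;15;25m▌[38;2;15;15;25m[48;2;15;15;25m [38;2;255;100;100m[48;2;27;27;40m🬀[38;2;255;100;100m[48;2;15;15;25m🬊[38;2;255;100;100m[48;2;15;15;25m🬀[38;2;35;35;50m[48;2;15;15;25m▌[38;2;15;15;25m[48;2;15;15;25m [38;2;15;15;25m[48;2;35;35;50m▌[38;2;15;15;25m[48;2;15;15;25m [38;2;15;15;25m[48;2;15;15;25m [0m
[38;2;35;35;50m[48;2;15;15;25m🬂[38;2;35;35;50m[48;2;15;15;25m🬂[38;2;35;35;50m[48;2;15;15;25m🬕[38;2;23;23;35m[48;2;255;100;100m🬝[38;2;35;35;50m[48;2;255;100;100m🬀[38;2;255;100;100m[48;2;28;28;41m🬱[38;2;35;35;50m[48;2;15;15;25m🬂[38;2;35;35;50m[48;2;15;15;25m🬕[38;2;35;35;50m[48;2;15;15;25m🬂[38;2;35;35;50m[48;2;15;15;25m🬨[38;2;35;35;50m[48;2;15;15;25m🬂[38;2;35;35;50m[48;2;15;15;25m🬂[0m
[38;2;15;15;25m[48;2;35;35;50m🬰[38;2;15;15;25m[48;2;35;35;50m🬰[38;2;35;35;50m[48;2;15;15;25m🬛[38;2;23;23;35m[48;2;255;100;100m🬺[38;2;255;100;100m[48;2;15;15;25m🬬[38;2;255;100;100m[48;2;21;21;33m🬆[38;2;15;15;25m[48;2;35;35;50m🬰[38;2;35;35;50m[48;2;15;15;25m🬛[38;2;15;15;25m[48;2;35;35;50m🬰[38;2;15;15;25m[48;2;35;35;50m🬐[38;2;15;15;25m[48;2;35;35;50m🬰[38;2;15;15;25m[48;2;35;35;50m🬰[0m
[38;2;15;15;25m[48;2;15;15;25m [38;2;15;15;25m[48;2;15;15;25m [38;2;35;35;50m[48;2;15;15;25m▌[38;2;15;15;25m[48;2;15;15;25m [38;2;15;15;25m[48;2;35;35;50m▌[38;2;15;15;25m[48;2;15;15;25m [38;2;15;15;25m[48;2;15;15;25m [38;2;35;35;50m[48;2;15;15;25m▌[38;2;15;15;25m[48;2;15;15;25m [38;2;15;15;25m[48;2;35;35;50m▌[38;2;15;15;25m[48;2;15;15;25m [38;2;15;15;25m[48;2;15;15;25m [0m
</frame>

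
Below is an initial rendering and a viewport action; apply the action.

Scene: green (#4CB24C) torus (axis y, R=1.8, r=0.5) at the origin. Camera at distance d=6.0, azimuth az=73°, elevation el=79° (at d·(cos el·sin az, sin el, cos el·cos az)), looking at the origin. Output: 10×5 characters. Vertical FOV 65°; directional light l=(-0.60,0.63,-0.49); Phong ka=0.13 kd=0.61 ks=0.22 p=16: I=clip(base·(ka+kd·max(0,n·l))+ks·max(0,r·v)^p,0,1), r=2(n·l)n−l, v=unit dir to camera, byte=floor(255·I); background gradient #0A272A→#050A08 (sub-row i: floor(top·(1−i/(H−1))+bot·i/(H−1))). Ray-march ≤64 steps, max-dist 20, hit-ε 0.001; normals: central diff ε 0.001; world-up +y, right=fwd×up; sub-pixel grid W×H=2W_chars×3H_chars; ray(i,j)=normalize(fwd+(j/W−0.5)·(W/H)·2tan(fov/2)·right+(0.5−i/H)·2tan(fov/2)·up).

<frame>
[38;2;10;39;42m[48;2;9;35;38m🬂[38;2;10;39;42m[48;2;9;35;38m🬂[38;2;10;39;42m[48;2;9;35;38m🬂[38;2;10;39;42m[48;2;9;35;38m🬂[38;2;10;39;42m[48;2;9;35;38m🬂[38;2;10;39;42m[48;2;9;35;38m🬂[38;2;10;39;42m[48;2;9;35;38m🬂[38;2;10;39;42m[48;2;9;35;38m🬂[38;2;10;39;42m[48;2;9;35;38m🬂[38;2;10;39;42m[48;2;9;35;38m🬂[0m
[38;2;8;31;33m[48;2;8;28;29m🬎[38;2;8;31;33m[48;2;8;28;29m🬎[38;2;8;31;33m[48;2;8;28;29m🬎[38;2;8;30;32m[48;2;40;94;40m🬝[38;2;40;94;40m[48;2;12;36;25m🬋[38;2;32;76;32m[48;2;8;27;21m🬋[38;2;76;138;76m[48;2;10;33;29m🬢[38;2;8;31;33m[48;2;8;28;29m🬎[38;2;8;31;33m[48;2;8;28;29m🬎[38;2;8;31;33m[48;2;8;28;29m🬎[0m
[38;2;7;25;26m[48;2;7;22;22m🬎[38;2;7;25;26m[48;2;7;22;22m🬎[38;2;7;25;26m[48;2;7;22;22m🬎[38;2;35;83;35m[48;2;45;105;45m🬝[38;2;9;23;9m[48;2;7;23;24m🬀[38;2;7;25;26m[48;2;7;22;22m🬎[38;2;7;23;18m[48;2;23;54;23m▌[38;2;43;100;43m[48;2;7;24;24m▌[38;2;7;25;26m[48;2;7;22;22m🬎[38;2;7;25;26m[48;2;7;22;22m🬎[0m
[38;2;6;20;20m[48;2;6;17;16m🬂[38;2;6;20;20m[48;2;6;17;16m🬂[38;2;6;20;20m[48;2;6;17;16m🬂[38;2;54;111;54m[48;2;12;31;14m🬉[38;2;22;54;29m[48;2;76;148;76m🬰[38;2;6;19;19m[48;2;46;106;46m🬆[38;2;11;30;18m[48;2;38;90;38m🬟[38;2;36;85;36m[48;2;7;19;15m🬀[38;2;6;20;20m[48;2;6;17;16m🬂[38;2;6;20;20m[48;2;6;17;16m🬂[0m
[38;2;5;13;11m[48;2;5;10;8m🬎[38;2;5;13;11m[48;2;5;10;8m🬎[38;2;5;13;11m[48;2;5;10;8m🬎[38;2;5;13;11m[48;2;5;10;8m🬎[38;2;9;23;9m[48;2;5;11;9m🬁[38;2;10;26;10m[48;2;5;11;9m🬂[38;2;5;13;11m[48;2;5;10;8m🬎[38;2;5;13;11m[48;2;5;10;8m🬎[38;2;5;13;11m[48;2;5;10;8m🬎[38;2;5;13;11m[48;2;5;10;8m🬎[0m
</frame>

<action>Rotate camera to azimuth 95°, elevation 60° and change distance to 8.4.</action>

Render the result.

<frame>
[38;2;10;39;42m[48;2;9;35;38m🬂[38;2;10;39;42m[48;2;9;35;38m🬂[38;2;10;39;42m[48;2;9;35;38m🬂[38;2;10;39;42m[48;2;9;35;38m🬂[38;2;10;39;42m[48;2;9;35;38m🬂[38;2;10;39;42m[48;2;9;35;38m🬂[38;2;10;39;42m[48;2;9;35;38m🬂[38;2;10;39;42m[48;2;9;35;38m🬂[38;2;10;39;42m[48;2;9;35;38m🬂[38;2;10;39;42m[48;2;9;35;38m🬂[0m
[38;2;8;31;33m[48;2;8;28;29m🬎[38;2;8;31;33m[48;2;8;28;29m🬎[38;2;8;31;33m[48;2;8;28;29m🬎[38;2;8;31;33m[48;2;8;28;29m🬎[38;2;8;31;33m[48;2;8;28;29m🬎[38;2;44;103;44m[48;2;8;30;32m🬏[38;2;8;31;33m[48;2;8;28;29m🬎[38;2;8;31;33m[48;2;8;28;29m🬎[38;2;8;31;33m[48;2;8;28;29m🬎[38;2;8;31;33m[48;2;8;28;29m🬎[0m
[38;2;7;25;26m[48;2;7;22;22m🬎[38;2;7;25;26m[48;2;7;22;22m🬎[38;2;7;25;26m[48;2;7;22;22m🬎[38;2;19;46;19m[48;2;7;24;25m🬦[38;2;47;109;47m[48;2;10;28;21m▌[38;2;9;23;9m[48;2;7;23;23m🬂[38;2;12;33;19m[48;2;43;99;43m🬔[38;2;7;25;26m[48;2;7;22;22m🬎[38;2;7;25;26m[48;2;7;22;22m🬎[38;2;7;25;26m[48;2;7;22;22m🬎[0m
[38;2;6;20;20m[48;2;6;17;16m🬂[38;2;6;20;20m[48;2;6;17;16m🬂[38;2;6;20;20m[48;2;6;17;16m🬂[38;2;6;20;20m[48;2;6;17;16m🬂[38;2;45;106;45m[48;2;9;24;14m🬂[38;2;30;71;30m[48;2;6;17;16m🬍[38;2;45;97;45m[48;2;7;20;16m🬀[38;2;6;20;20m[48;2;6;17;16m🬂[38;2;6;20;20m[48;2;6;17;16m🬂[38;2;6;20;20m[48;2;6;17;16m🬂[0m
[38;2;5;13;11m[48;2;5;10;8m🬎[38;2;5;13;11m[48;2;5;10;8m🬎[38;2;5;13;11m[48;2;5;10;8m🬎[38;2;5;13;11m[48;2;5;10;8m🬎[38;2;5;13;11m[48;2;5;10;8m🬎[38;2;5;13;11m[48;2;5;10;8m🬎[38;2;5;13;11m[48;2;5;10;8m🬎[38;2;5;13;11m[48;2;5;10;8m🬎[38;2;5;13;11m[48;2;5;10;8m🬎[38;2;5;13;11m[48;2;5;10;8m🬎[0m
</frame>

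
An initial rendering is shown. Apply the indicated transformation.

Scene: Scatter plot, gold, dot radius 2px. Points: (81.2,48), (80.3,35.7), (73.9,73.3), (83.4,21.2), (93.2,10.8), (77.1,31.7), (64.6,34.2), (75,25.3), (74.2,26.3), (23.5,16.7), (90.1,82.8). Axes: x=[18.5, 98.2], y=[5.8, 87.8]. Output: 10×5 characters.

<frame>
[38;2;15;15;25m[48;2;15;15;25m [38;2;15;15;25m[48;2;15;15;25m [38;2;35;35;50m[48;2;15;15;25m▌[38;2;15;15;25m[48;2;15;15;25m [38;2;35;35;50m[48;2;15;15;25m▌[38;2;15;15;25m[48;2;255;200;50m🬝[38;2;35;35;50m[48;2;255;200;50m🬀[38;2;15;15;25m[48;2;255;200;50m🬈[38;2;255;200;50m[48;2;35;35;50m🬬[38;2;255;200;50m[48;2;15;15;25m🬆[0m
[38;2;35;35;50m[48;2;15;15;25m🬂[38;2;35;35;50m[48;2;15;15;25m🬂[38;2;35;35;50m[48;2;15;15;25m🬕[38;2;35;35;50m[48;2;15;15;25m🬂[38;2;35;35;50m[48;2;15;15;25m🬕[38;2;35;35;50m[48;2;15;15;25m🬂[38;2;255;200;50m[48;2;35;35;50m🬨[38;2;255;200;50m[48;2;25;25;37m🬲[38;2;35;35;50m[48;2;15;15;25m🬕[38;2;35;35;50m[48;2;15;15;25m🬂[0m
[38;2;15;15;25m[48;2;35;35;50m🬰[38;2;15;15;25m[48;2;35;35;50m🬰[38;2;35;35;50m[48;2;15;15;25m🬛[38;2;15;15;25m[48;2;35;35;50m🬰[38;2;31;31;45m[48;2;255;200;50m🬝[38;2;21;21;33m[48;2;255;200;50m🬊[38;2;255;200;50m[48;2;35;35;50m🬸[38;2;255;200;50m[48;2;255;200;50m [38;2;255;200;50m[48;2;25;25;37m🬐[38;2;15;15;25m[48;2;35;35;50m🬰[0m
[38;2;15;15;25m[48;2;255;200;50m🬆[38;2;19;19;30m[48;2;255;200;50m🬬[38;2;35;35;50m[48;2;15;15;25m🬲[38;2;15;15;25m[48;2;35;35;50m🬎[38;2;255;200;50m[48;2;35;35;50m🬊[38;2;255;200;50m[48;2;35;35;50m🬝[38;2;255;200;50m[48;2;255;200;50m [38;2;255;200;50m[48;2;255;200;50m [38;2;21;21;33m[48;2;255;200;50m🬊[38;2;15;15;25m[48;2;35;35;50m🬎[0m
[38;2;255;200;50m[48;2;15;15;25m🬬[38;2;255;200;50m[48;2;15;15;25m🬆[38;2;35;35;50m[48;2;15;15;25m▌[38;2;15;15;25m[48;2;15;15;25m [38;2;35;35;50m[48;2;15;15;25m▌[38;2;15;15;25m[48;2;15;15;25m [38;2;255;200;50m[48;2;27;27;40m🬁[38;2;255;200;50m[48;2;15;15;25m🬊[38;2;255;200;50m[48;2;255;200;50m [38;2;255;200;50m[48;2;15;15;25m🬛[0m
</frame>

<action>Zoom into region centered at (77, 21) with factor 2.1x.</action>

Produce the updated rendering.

<frame>
[38;2;15;15;25m[48;2;255;200;50m🬝[38;2;15;15;25m[48;2;255;200;50m🬀[38;2;21;21;33m[48;2;255;200;50m🬊[38;2;15;15;25m[48;2;15;15;25m [38;2;28;28;41m[48;2;255;200;50m🬆[38;2;255;200;50m[48;2;255;200;50m [38;2;255;200;50m[48;2;15;15;25m🬛[38;2;15;15;25m[48;2;15;15;25m [38;2;35;35;50m[48;2;15;15;25m▌[38;2;15;15;25m[48;2;15;15;25m [0m
[38;2;35;35;50m[48;2;15;15;25m🬂[38;2;255;200;50m[48;2;15;15;25m🬊[38;2;255;200;50m[48;2;27;27;40m🬀[38;2;255;200;50m[48;2;25;25;37m🬷[38;2;255;200;50m[48;2;255;200;50m [38;2;255;200;50m[48;2;15;15;25m🬴[38;2;255;200;50m[48;2;28;28;41m🬱[38;2;35;35;50m[48;2;15;15;25m🬂[38;2;35;35;50m[48;2;15;15;25m🬕[38;2;35;35;50m[48;2;15;15;25m🬂[0m
[38;2;15;15;25m[48;2;35;35;50m🬰[38;2;15;15;25m[48;2;35;35;50m🬰[38;2;35;35;50m[48;2;15;15;25m🬛[38;2;23;23;35m[48;2;255;200;50m🬺[38;2;255;200;50m[48;2;28;28;41m🬆[38;2;255;200;50m[48;2;21;21;33m🬊[38;2;255;200;50m[48;2;15;15;25m🬝[38;2;255;200;50m[48;2;23;23;35m🬀[38;2;31;31;45m[48;2;255;200;50m🬝[38;2;15;15;25m[48;2;35;35;50m🬰[0m
[38;2;15;15;25m[48;2;35;35;50m🬎[38;2;15;15;25m[48;2;35;35;50m🬎[38;2;35;35;50m[48;2;15;15;25m🬲[38;2;15;15;25m[48;2;35;35;50m🬎[38;2;35;35;50m[48;2;15;15;25m🬲[38;2;15;15;25m[48;2;35;35;50m🬎[38;2;35;35;50m[48;2;15;15;25m🬲[38;2;23;23;35m[48;2;255;200;50m🬴[38;2;255;200;50m[48;2;255;200;50m [38;2;255;200;50m[48;2;25;25;37m🬛[0m
[38;2;15;15;25m[48;2;15;15;25m [38;2;15;15;25m[48;2;15;15;25m [38;2;35;35;50m[48;2;15;15;25m▌[38;2;15;15;25m[48;2;15;15;25m [38;2;35;35;50m[48;2;15;15;25m▌[38;2;15;15;25m[48;2;15;15;25m [38;2;35;35;50m[48;2;15;15;25m▌[38;2;15;15;25m[48;2;15;15;25m [38;2;255;200;50m[48;2;27;27;40m🬁[38;2;15;15;25m[48;2;15;15;25m [0m
</frame>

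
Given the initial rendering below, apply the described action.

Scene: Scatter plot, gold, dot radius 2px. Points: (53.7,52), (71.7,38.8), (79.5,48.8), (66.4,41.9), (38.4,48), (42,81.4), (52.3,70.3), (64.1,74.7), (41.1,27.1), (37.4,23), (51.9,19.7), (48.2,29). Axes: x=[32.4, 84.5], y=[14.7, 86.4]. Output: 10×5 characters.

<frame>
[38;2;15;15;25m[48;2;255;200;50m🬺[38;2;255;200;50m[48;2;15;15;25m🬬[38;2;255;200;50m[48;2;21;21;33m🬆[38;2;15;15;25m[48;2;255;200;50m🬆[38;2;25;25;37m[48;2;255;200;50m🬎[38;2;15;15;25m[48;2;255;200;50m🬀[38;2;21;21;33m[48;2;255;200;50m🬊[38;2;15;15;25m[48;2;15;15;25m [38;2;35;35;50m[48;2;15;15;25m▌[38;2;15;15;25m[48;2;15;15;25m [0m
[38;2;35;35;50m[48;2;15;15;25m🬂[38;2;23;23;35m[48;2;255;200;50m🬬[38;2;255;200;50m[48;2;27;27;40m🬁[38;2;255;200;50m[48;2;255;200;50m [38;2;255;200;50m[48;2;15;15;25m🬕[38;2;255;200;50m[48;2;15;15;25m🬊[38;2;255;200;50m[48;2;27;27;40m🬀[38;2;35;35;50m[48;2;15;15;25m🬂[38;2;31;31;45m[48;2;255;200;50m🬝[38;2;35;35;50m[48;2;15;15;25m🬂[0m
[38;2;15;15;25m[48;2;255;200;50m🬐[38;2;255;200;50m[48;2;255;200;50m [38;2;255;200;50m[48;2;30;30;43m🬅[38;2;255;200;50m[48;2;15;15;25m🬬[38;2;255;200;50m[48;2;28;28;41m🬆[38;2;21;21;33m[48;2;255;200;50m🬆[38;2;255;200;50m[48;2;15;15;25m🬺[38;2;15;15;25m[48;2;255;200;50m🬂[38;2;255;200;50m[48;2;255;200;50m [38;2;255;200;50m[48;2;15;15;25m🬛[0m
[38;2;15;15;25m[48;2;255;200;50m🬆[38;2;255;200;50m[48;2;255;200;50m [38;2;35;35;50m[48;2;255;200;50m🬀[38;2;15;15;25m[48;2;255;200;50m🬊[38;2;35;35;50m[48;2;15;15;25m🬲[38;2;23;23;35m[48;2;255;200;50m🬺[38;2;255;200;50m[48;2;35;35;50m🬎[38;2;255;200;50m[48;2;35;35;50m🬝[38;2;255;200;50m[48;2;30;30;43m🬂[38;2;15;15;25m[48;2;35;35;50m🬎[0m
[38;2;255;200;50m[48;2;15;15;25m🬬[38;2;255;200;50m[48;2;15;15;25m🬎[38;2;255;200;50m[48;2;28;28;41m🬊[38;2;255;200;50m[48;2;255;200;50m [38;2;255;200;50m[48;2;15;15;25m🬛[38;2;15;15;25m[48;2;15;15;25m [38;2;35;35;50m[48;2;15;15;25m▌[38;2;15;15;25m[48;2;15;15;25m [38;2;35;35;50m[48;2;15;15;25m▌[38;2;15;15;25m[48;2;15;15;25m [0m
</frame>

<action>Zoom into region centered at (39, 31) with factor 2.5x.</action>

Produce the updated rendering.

<frame>
[38;2;15;15;25m[48;2;15;15;25m [38;2;15;15;25m[48;2;15;15;25m [38;2;35;35;50m[48;2;15;15;25m▌[38;2;15;15;25m[48;2;15;15;25m [38;2;35;35;50m[48;2;15;15;25m▌[38;2;15;15;25m[48;2;15;15;25m [38;2;35;35;50m[48;2;15;15;25m▌[38;2;15;15;25m[48;2;15;15;25m [38;2;35;35;50m[48;2;15;15;25m▌[38;2;15;15;25m[48;2;15;15;25m [0m
[38;2;35;35;50m[48;2;15;15;25m🬂[38;2;35;35;50m[48;2;15;15;25m🬂[38;2;35;35;50m[48;2;15;15;25m🬕[38;2;35;35;50m[48;2;15;15;25m🬂[38;2;35;35;50m[48;2;15;15;25m🬕[38;2;35;35;50m[48;2;15;15;25m🬂[38;2;35;35;50m[48;2;15;15;25m🬕[38;2;35;35;50m[48;2;15;15;25m🬂[38;2;31;31;45m[48;2;255;200;50m🬝[38;2;35;35;50m[48;2;15;15;25m🬂[0m
[38;2;15;15;25m[48;2;35;35;50m🬰[38;2;15;15;25m[48;2;35;35;50m🬰[38;2;35;35;50m[48;2;15;15;25m🬛[38;2;15;15;25m[48;2;35;35;50m🬰[38;2;30;30;43m[48;2;255;200;50m🬎[38;2;15;15;25m[48;2;255;200;50m🬀[38;2;28;28;41m[48;2;255;200;50m🬊[38;2;19;19;30m[48;2;255;200;50m🬴[38;2;255;200;50m[48;2;255;200;50m [38;2;255;200;50m[48;2;15;15;25m🬛[0m
[38;2;15;15;25m[48;2;35;35;50m🬎[38;2;15;15;25m[48;2;35;35;50m🬎[38;2;35;35;50m[48;2;15;15;25m🬲[38;2;25;25;37m[48;2;255;200;50m🬐[38;2;255;200;50m[48;2;255;200;50m [38;2;255;200;50m[48;2;35;35;50m🬎[38;2;255;200;50m[48;2;27;27;40m🬀[38;2;15;15;25m[48;2;35;35;50m🬎[38;2;255;200;50m[48;2;31;31;45m🬁[38;2;15;15;25m[48;2;35;35;50m🬎[0m
[38;2;15;15;25m[48;2;15;15;25m [38;2;15;15;25m[48;2;15;15;25m [38;2;35;35;50m[48;2;15;15;25m▌[38;2;15;15;25m[48;2;15;15;25m [38;2;255;200;50m[48;2;23;23;35m🬀[38;2;15;15;25m[48;2;15;15;25m [38;2;35;35;50m[48;2;15;15;25m▌[38;2;15;15;25m[48;2;15;15;25m [38;2;35;35;50m[48;2;15;15;25m▌[38;2;15;15;25m[48;2;15;15;25m [0m
</frame>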